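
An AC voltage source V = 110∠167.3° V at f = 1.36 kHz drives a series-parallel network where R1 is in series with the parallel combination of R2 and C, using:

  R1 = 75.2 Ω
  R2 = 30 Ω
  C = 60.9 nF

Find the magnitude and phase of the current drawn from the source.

Step 1 — Angular frequency: ω = 2π·f = 2π·1360 = 8545 rad/s.
Step 2 — Component impedances:
  R1: Z = R = 75.2 Ω
  R2: Z = R = 30 Ω
  C: Z = 1/(jωC) = -j/(ω·C) = 0 - j1922 Ω
Step 3 — Parallel branch: R2 || C = 1/(1/R2 + 1/C) = 29.99 - j0.4682 Ω.
Step 4 — Series with R1: Z_total = R1 + (R2 || C) = 105.2 - j0.4682 Ω = 105.2∠-0.3° Ω.
Step 5 — Source phasor: V = 110∠167.3° V = -107.3 + j24.18 V.
Step 6 — Ohm's law: I = V / Z_total = (-107.3 + j24.18) / (105.2 - j0.4682) = -1.021 + j0.2253 A.
Step 7 — Convert to polar: |I| = 1.046 A, ∠I = 167.6°.

I = 1.046∠167.6° A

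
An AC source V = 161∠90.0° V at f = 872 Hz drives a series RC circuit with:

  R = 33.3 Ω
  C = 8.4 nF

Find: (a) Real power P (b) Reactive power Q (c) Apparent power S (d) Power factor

Step 1 — Angular frequency: ω = 2π·f = 2π·872 = 5479 rad/s.
Step 2 — Component impedances:
  R: Z = R = 33.3 Ω
  C: Z = 1/(jωC) = -j/(ω·C) = 0 - j2.173e+04 Ω
Step 3 — Series combination: Z_total = R + C = 33.3 - j2.173e+04 Ω = 2.173e+04∠-89.9° Ω.
Step 4 — Source phasor: V = 161∠90.0° V = 0 + j161 V.
Step 5 — Current: I = V / Z = -0.00741 + j1.136e-05 A = 0.00741∠179.9° A.
Step 6 — Complex power: S = V·I* = 0.001828 - j1.193 VA.
Step 7 — Real power: P = Re(S) = 0.001828 W.
Step 8 — Reactive power: Q = Im(S) = -1.193 VAR.
Step 9 — Apparent power: |S| = 1.193 VA.
Step 10 — Power factor: PF = P/|S| = 0.001533 (leading).

(a) P = 0.001828 W  (b) Q = -1.193 VAR  (c) S = 1.193 VA  (d) PF = 0.001533 (leading)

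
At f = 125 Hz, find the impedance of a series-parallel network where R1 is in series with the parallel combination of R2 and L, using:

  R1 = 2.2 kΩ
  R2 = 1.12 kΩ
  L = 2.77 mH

Step 1 — Angular frequency: ω = 2π·f = 2π·125 = 785.4 rad/s.
Step 2 — Component impedances:
  R1: Z = R = 2200 Ω
  R2: Z = R = 1120 Ω
  L: Z = jωL = j·785.4·0.00277 = 0 + j2.176 Ω
Step 3 — Parallel branch: R2 || L = 1/(1/R2 + 1/L) = 0.004226 + j2.176 Ω.
Step 4 — Series with R1: Z_total = R1 + (R2 || L) = 2200 + j2.176 Ω = 2200∠0.1° Ω.

Z = 2200 + j2.176 Ω = 2200∠0.1° Ω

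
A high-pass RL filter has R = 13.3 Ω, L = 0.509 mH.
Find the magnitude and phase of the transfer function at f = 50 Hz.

Step 1 — Angular frequency: ω = 2π·50 = 314.2 rad/s.
Step 2 — Transfer function: H(jω) = jωL/(R + jωL).
Step 3 — Numerator jωL = j·0.1599; denominator R + jωL = 13.3 + j0.1599.
Step 4 — H = 0.0001445 + j0.01202.
Step 5 — Magnitude: |H| = 0.01202 (-38.4 dB); phase: φ = 89.3°.

|H| = 0.01202 (-38.4 dB), φ = 89.3°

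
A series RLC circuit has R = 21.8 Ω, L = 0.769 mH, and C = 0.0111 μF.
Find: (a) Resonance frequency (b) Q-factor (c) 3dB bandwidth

Step 1 — Resonance condition Im(Z)=0 gives ω₀ = 1/√(LC).
Step 2 — ω₀ = 1/√(0.000769·1.11e-08) = 3.423e+05 rad/s.
Step 3 — f₀ = ω₀/(2π) = 5.447e+04 Hz.
Step 4 — Series Q: Q = ω₀L/R = 3.423e+05·0.000769/21.8 = 12.07.
Step 5 — 3dB bandwidth: Δω = ω₀/Q = 2.835e+04 rad/s; BW = Δω/(2π) = 4512 Hz.

(a) f₀ = 5.447e+04 Hz  (b) Q = 12.07  (c) BW = 4512 Hz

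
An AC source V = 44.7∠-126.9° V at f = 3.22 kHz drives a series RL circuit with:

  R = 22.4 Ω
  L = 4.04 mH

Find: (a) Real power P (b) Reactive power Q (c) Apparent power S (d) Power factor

Step 1 — Angular frequency: ω = 2π·f = 2π·3220 = 2.023e+04 rad/s.
Step 2 — Component impedances:
  R: Z = R = 22.4 Ω
  L: Z = jωL = j·2.023e+04·0.00404 = 0 + j81.74 Ω
Step 3 — Series combination: Z_total = R + L = 22.4 + j81.74 Ω = 84.75∠74.7° Ω.
Step 4 — Source phasor: V = 44.7∠-126.9° V = -26.84 - j35.75 V.
Step 5 — Current: I = V / Z = -0.4905 + j0.1939 A = 0.5274∠158.4° A.
Step 6 — Complex power: S = V·I* = 6.231 + j22.74 VA.
Step 7 — Real power: P = Re(S) = 6.231 W.
Step 8 — Reactive power: Q = Im(S) = 22.74 VAR.
Step 9 — Apparent power: |S| = 23.58 VA.
Step 10 — Power factor: PF = P/|S| = 0.2643 (lagging).

(a) P = 6.231 W  (b) Q = 22.74 VAR  (c) S = 23.58 VA  (d) PF = 0.2643 (lagging)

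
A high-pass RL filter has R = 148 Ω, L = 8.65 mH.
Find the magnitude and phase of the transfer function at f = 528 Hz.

Step 1 — Angular frequency: ω = 2π·528 = 3318 rad/s.
Step 2 — Transfer function: H(jω) = jωL/(R + jωL).
Step 3 — Numerator jωL = j·28.7; denominator R + jωL = 148 + j28.7.
Step 4 — H = 0.03623 + j0.1869.
Step 5 — Magnitude: |H| = 0.1904 (-14.4 dB); phase: φ = 79.0°.

|H| = 0.1904 (-14.4 dB), φ = 79.0°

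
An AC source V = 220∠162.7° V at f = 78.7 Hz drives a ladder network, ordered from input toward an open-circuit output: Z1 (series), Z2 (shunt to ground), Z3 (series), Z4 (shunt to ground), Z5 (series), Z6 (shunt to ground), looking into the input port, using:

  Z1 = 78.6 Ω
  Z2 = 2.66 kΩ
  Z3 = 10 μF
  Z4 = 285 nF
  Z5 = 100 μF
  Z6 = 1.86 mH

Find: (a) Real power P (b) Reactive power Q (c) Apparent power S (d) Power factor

Step 1 — Angular frequency: ω = 2π·f = 2π·78.7 = 494.5 rad/s.
Step 2 — Component impedances:
  Z1: Z = R = 78.6 Ω
  Z2: Z = R = 2660 Ω
  Z3: Z = 1/(jωC) = -j/(ω·C) = 0 - j202.2 Ω
  Z4: Z = 1/(jωC) = -j/(ω·C) = 0 - j7096 Ω
  Z5: Z = 1/(jωC) = -j/(ω·C) = 0 - j20.22 Ω
  Z6: Z = jωL = j·494.5·0.00186 = 0 + j0.9197 Ω
Step 3 — Ladder network (open output): work backward from the far end, alternating series and parallel combinations. Z_in = 96.91 - j220 Ω = 240.4∠-66.2° Ω.
Step 4 — Source phasor: V = 220∠162.7° V = -210 + j65.42 V.
Step 5 — Current: I = V / Z = -0.6014 - j0.69 A = 0.9153∠-131.1° A.
Step 6 — Complex power: S = V·I* = 81.19 - j184.3 VA.
Step 7 — Real power: P = Re(S) = 81.19 W.
Step 8 — Reactive power: Q = Im(S) = -184.3 VAR.
Step 9 — Apparent power: |S| = 201.4 VA.
Step 10 — Power factor: PF = P/|S| = 0.4032 (leading).

(a) P = 81.19 W  (b) Q = -184.3 VAR  (c) S = 201.4 VA  (d) PF = 0.4032 (leading)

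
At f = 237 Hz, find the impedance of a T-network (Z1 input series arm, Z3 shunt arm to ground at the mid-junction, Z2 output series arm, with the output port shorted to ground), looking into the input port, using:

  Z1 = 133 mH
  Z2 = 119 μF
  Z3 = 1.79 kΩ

Step 1 — Angular frequency: ω = 2π·f = 2π·237 = 1489 rad/s.
Step 2 — Component impedances:
  Z1: Z = jωL = j·1489·0.133 = 0 + j198.1 Ω
  Z2: Z = 1/(jωC) = -j/(ω·C) = 0 - j5.643 Ω
  Z3: Z = R = 1790 Ω
Step 3 — With the output port shorted to ground, the output series arm Z2 runs from the junction to ground; the shunt arm Z3 also runs from the junction to ground. They appear in parallel: Z3 || Z2 = 0.01779 - j5.643 Ω.
Step 4 — Series with input arm Z1: Z_in = Z1 + (Z3 || Z2) = 0.01779 + j192.4 Ω = 192.4∠90.0° Ω.

Z = 0.01779 + j192.4 Ω = 192.4∠90.0° Ω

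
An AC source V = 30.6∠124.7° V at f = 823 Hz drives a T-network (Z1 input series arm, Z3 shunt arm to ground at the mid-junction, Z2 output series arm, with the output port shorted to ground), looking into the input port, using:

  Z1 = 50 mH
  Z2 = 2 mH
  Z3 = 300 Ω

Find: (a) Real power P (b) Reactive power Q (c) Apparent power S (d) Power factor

Step 1 — Angular frequency: ω = 2π·f = 2π·823 = 5171 rad/s.
Step 2 — Component impedances:
  Z1: Z = jωL = j·5171·0.05 = 0 + j258.6 Ω
  Z2: Z = jωL = j·5171·0.002 = 0 + j10.34 Ω
  Z3: Z = R = 300 Ω
Step 3 — With the output port shorted to ground, the output series arm Z2 runs from the junction to ground; the shunt arm Z3 also runs from the junction to ground. They appear in parallel: Z3 || Z2 = 0.3561 + j10.33 Ω.
Step 4 — Series with input arm Z1: Z_in = Z1 + (Z3 || Z2) = 0.3561 + j268.9 Ω = 268.9∠89.9° Ω.
Step 5 — Source phasor: V = 30.6∠124.7° V = -17.42 + j25.16 V.
Step 6 — Current: I = V / Z = 0.09348 + j0.06491 A = 0.1138∠34.8° A.
Step 7 — Complex power: S = V·I* = 0.004612 + j3.482 VA.
Step 8 — Real power: P = Re(S) = 0.004612 W.
Step 9 — Reactive power: Q = Im(S) = 3.482 VAR.
Step 10 — Apparent power: |S| = 3.482 VA.
Step 11 — Power factor: PF = P/|S| = 0.001324 (lagging).

(a) P = 0.004612 W  (b) Q = 3.482 VAR  (c) S = 3.482 VA  (d) PF = 0.001324 (lagging)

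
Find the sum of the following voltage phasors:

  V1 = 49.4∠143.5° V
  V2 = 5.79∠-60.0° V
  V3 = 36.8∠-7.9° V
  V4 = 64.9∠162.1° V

Step 1 — Convert each phasor to rectangular form:
  V1 = 49.4·(cos(143.5°) + j·sin(143.5°)) = -39.71 + j29.38 V
  V2 = 5.79·(cos(-60.0°) + j·sin(-60.0°)) = 2.895 - j5.014 V
  V3 = 36.8·(cos(-7.9°) + j·sin(-7.9°)) = 36.45 - j5.058 V
  V4 = 64.9·(cos(162.1°) + j·sin(162.1°)) = -61.76 + j19.95 V
Step 2 — Sum components: V_total = -62.12 + j39.26 V.
Step 3 — Convert to polar: |V_total| = 73.49 V, ∠V_total = 147.7°.

V_total = 73.49∠147.7° V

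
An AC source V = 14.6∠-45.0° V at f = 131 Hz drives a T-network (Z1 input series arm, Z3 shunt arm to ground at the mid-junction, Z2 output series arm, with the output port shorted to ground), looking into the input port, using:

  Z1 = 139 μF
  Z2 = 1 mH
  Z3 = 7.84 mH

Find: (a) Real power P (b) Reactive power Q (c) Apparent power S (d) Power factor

Step 1 — Angular frequency: ω = 2π·f = 2π·131 = 823.1 rad/s.
Step 2 — Component impedances:
  Z1: Z = 1/(jωC) = -j/(ω·C) = 0 - j8.74 Ω
  Z2: Z = jωL = j·823.1·0.001 = 0 + j0.8231 Ω
  Z3: Z = jωL = j·823.1·0.00784 = 0 + j6.453 Ω
Step 3 — With the output port shorted to ground, the output series arm Z2 runs from the junction to ground; the shunt arm Z3 also runs from the junction to ground. They appear in parallel: Z3 || Z2 = 0 + j0.73 Ω.
Step 4 — Series with input arm Z1: Z_in = Z1 + (Z3 || Z2) = 0 - j8.01 Ω = 8.01∠-90.0° Ω.
Step 5 — Source phasor: V = 14.6∠-45.0° V = 10.32 - j10.32 V.
Step 6 — Current: I = V / Z = 1.289 + j1.289 A = 1.823∠45.0° A.
Step 7 — Complex power: S = V·I* = 0 - j26.61 VA.
Step 8 — Real power: P = Re(S) = 0 W.
Step 9 — Reactive power: Q = Im(S) = -26.61 VAR.
Step 10 — Apparent power: |S| = 26.61 VA.
Step 11 — Power factor: PF = P/|S| = 0 (leading).

(a) P = 0 W  (b) Q = -26.61 VAR  (c) S = 26.61 VA  (d) PF = 0 (leading)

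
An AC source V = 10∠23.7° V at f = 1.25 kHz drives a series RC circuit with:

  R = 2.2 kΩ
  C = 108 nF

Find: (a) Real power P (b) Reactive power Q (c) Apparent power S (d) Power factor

Step 1 — Angular frequency: ω = 2π·f = 2π·1250 = 7854 rad/s.
Step 2 — Component impedances:
  R: Z = R = 2200 Ω
  C: Z = 1/(jωC) = -j/(ω·C) = 0 - j1179 Ω
Step 3 — Series combination: Z_total = R + C = 2200 - j1179 Ω = 2496∠-28.2° Ω.
Step 4 — Source phasor: V = 10∠23.7° V = 9.157 + j4.019 V.
Step 5 — Current: I = V / Z = 0.002473 + j0.003152 A = 0.004006∠51.9° A.
Step 6 — Complex power: S = V·I* = 0.03531 - j0.01892 VA.
Step 7 — Real power: P = Re(S) = 0.03531 W.
Step 8 — Reactive power: Q = Im(S) = -0.01892 VAR.
Step 9 — Apparent power: |S| = 0.04006 VA.
Step 10 — Power factor: PF = P/|S| = 0.8814 (leading).

(a) P = 0.03531 W  (b) Q = -0.01892 VAR  (c) S = 0.04006 VA  (d) PF = 0.8814 (leading)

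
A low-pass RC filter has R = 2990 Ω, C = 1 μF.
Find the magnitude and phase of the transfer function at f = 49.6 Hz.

Step 1 — Angular frequency: ω = 2π·49.6 = 311.6 rad/s.
Step 2 — Transfer function: H(jω) = 1/(1 + jωRC).
Step 3 — Denominator: 1 + jωRC = 1 + j·311.6·2990·1e-06 = 1 + j0.9318.
Step 4 — H = 0.5352 - j0.4988.
Step 5 — Magnitude: |H| = 0.7316 (-2.7 dB); phase: φ = -43.0°.

|H| = 0.7316 (-2.7 dB), φ = -43.0°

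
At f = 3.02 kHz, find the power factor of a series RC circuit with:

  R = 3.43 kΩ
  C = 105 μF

Step 1 — Angular frequency: ω = 2π·f = 2π·3020 = 1.898e+04 rad/s.
Step 2 — Component impedances:
  R: Z = R = 3430 Ω
  C: Z = 1/(jωC) = -j/(ω·C) = 0 - j0.5019 Ω
Step 3 — Series combination: Z_total = R + C = 3430 - j0.5019 Ω = 3430∠-0.0° Ω.
Step 4 — Power factor: PF = cos(φ) = Re(Z)/|Z| = 3430/3430 = 1.
Step 5 — Type: Im(Z) = -0.5019 ⇒ leading (phase φ = -0.0°).

PF = 1 (leading, φ = -0.0°)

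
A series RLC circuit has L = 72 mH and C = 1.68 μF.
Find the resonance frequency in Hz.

Step 1 — Resonance condition Im(Z)=0 gives ω₀ = 1/√(LC).
Step 2 — ω₀ = 1/√(0.072·1.68e-06) = 2875 rad/s.
Step 3 — f₀ = ω₀/(2π) = 457.6 Hz.

f₀ = 457.6 Hz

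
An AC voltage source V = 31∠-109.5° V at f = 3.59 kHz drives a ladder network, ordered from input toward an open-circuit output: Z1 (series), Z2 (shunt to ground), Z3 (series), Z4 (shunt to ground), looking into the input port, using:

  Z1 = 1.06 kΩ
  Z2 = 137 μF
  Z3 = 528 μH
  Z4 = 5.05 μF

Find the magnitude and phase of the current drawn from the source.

Step 1 — Angular frequency: ω = 2π·f = 2π·3590 = 2.256e+04 rad/s.
Step 2 — Component impedances:
  Z1: Z = R = 1060 Ω
  Z2: Z = 1/(jωC) = -j/(ω·C) = 0 - j0.3236 Ω
  Z3: Z = jωL = j·2.256e+04·0.000528 = 0 + j11.91 Ω
  Z4: Z = 1/(jωC) = -j/(ω·C) = 0 - j8.779 Ω
Step 3 — Ladder network (open output): work backward from the far end, alternating series and parallel combinations. Z_in = 1060 - j0.3609 Ω = 1060∠-0.0° Ω.
Step 4 — Source phasor: V = 31∠-109.5° V = -10.35 - j29.22 V.
Step 5 — Ohm's law: I = V / Z_total = (-10.35 - j29.22) / (1060 - j0.3609) = -0.009753 - j0.02757 A.
Step 6 — Convert to polar: |I| = 0.02925 A, ∠I = -109.5°.

I = 0.02925∠-109.5° A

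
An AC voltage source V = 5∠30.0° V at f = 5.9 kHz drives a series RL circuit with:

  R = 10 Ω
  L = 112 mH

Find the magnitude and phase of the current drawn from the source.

Step 1 — Angular frequency: ω = 2π·f = 2π·5900 = 3.707e+04 rad/s.
Step 2 — Component impedances:
  R: Z = R = 10 Ω
  L: Z = jωL = j·3.707e+04·0.112 = 0 + j4152 Ω
Step 3 — Series combination: Z_total = R + L = 10 + j4152 Ω = 4152∠89.9° Ω.
Step 4 — Source phasor: V = 5∠30.0° V = 4.33 + j2.5 V.
Step 5 — Ohm's law: I = V / Z_total = (4.33 + j2.5) / (10 + j4152) = 0.0006046 - j0.001041 A.
Step 6 — Convert to polar: |I| = 0.001204 A, ∠I = -59.9°.

I = 0.001204∠-59.9° A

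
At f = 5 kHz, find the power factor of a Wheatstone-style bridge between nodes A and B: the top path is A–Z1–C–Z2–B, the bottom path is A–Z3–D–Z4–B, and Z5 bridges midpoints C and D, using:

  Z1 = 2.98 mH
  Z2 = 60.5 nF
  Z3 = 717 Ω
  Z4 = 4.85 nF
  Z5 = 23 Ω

Step 1 — Angular frequency: ω = 2π·f = 2π·5000 = 3.142e+04 rad/s.
Step 2 — Component impedances:
  Z1: Z = jωL = j·3.142e+04·0.00298 = 0 + j93.62 Ω
  Z2: Z = 1/(jωC) = -j/(ω·C) = 0 - j526.1 Ω
  Z3: Z = R = 717 Ω
  Z4: Z = 1/(jωC) = -j/(ω·C) = 0 - j6563 Ω
  Z5: Z = R = 23 Ω
Step 3 — Bridge requires nodal analysis (the Z5 bridge couples midpoints C and D, so the two paths cannot be reduced to a simple series/parallel combination). Setting node B to ground and injecting 1 A at node A, the 3-node admittance system at A, C, D solves to V_A = Z_AB = 11.73 - j395.4 Ω = 395.5∠-88.3° Ω.
Step 4 — Power factor: PF = cos(φ) = Re(Z)/|Z| = 11.725/395.54 = 0.02964.
Step 5 — Type: Im(Z) = -395.4 ⇒ leading (phase φ = -88.3°).

PF = 0.02964 (leading, φ = -88.3°)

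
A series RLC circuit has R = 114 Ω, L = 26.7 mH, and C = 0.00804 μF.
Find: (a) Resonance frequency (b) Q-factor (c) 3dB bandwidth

Step 1 — Resonance: ω₀ = 1/√(LC) = 1/√(0.0267·8.04e-09) = 6.825e+04 rad/s.
Step 2 — f₀ = ω₀/(2π) = 1.086e+04 Hz.
Step 3 — Series Q: Q = ω₀L/R = 6.825e+04·0.0267/114 = 15.99.
Step 4 — Bandwidth: Δω = ω₀/Q = 4270 rad/s; BW = Δω/(2π) = 679.5 Hz.

(a) f₀ = 1.086e+04 Hz  (b) Q = 15.99  (c) BW = 679.5 Hz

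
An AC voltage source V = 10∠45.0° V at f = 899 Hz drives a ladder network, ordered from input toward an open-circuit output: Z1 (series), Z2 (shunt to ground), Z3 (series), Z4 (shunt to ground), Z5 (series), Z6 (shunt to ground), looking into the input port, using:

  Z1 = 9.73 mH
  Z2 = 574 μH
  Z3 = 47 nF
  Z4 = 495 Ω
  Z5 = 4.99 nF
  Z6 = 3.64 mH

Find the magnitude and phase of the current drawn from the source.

Step 1 — Angular frequency: ω = 2π·f = 2π·899 = 5649 rad/s.
Step 2 — Component impedances:
  Z1: Z = jωL = j·5649·0.00973 = 0 + j54.96 Ω
  Z2: Z = jωL = j·5649·0.000574 = 0 + j3.242 Ω
  Z3: Z = 1/(jωC) = -j/(ω·C) = 0 - j3767 Ω
  Z4: Z = R = 495 Ω
  Z5: Z = 1/(jωC) = -j/(ω·C) = 0 - j3.548e+04 Ω
  Z6: Z = jωL = j·5649·0.00364 = 0 + j20.56 Ω
Step 3 — Ladder network (open output): work backward from the far end, alternating series and parallel combinations. Z_in = 0.0003598 + j58.21 Ω = 58.21∠90.0° Ω.
Step 4 — Source phasor: V = 10∠45.0° V = 7.071 + j7.071 V.
Step 5 — Ohm's law: I = V / Z_total = (7.071 + j7.071) / (0.0003598 + j58.21) = 0.1215 - j0.1215 A.
Step 6 — Convert to polar: |I| = 0.1718 A, ∠I = -45.0°.

I = 0.1718∠-45.0° A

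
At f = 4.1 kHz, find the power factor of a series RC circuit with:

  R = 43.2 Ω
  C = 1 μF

Step 1 — Angular frequency: ω = 2π·f = 2π·4100 = 2.576e+04 rad/s.
Step 2 — Component impedances:
  R: Z = R = 43.2 Ω
  C: Z = 1/(jωC) = -j/(ω·C) = 0 - j38.82 Ω
Step 3 — Series combination: Z_total = R + C = 43.2 - j38.82 Ω = 58.08∠-41.9° Ω.
Step 4 — Power factor: PF = cos(φ) = Re(Z)/|Z| = 43.2/58.08 = 0.7438.
Step 5 — Type: Im(Z) = -38.82 ⇒ leading (phase φ = -41.9°).

PF = 0.7438 (leading, φ = -41.9°)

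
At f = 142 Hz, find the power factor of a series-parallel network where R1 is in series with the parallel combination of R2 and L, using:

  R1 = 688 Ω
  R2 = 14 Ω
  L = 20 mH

Step 1 — Angular frequency: ω = 2π·f = 2π·142 = 892.2 rad/s.
Step 2 — Component impedances:
  R1: Z = R = 688 Ω
  R2: Z = R = 14 Ω
  L: Z = jωL = j·892.2·0.02 = 0 + j17.84 Ω
Step 3 — Parallel branch: R2 || L = 1/(1/R2 + 1/L) = 8.666 + j6.799 Ω.
Step 4 — Series with R1: Z_total = R1 + (R2 || L) = 696.7 + j6.799 Ω = 696.7∠0.6° Ω.
Step 5 — Power factor: PF = cos(φ) = Re(Z)/|Z| = 696.7/696.7 = 1.
Step 6 — Type: Im(Z) = 6.799 ⇒ lagging (phase φ = 0.6°).

PF = 1 (lagging, φ = 0.6°)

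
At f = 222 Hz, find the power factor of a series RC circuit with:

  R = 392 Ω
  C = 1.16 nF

Step 1 — Angular frequency: ω = 2π·f = 2π·222 = 1395 rad/s.
Step 2 — Component impedances:
  R: Z = R = 392 Ω
  C: Z = 1/(jωC) = -j/(ω·C) = 0 - j6.18e+05 Ω
Step 3 — Series combination: Z_total = R + C = 392 - j6.18e+05 Ω = 6.18e+05∠-90.0° Ω.
Step 4 — Power factor: PF = cos(φ) = Re(Z)/|Z| = 392/6.18e+05 = 0.0006343.
Step 5 — Type: Im(Z) = -6.18e+05 ⇒ leading (phase φ = -90.0°).

PF = 0.0006343 (leading, φ = -90.0°)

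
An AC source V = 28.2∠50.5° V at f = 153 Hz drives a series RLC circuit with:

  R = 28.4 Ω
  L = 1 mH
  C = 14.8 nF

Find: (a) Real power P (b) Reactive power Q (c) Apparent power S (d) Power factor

Step 1 — Angular frequency: ω = 2π·f = 2π·153 = 961.3 rad/s.
Step 2 — Component impedances:
  R: Z = R = 28.4 Ω
  L: Z = jωL = j·961.3·0.001 = 0 + j0.9613 Ω
  C: Z = 1/(jωC) = -j/(ω·C) = 0 - j7.029e+04 Ω
Step 3 — Series combination: Z_total = R + L + C = 28.4 - j7.028e+04 Ω = 7.028e+04∠-90.0° Ω.
Step 4 — Source phasor: V = 28.2∠50.5° V = 17.94 + j21.76 V.
Step 5 — Current: I = V / Z = -0.0003095 + j0.0002553 A = 0.0004012∠140.5° A.
Step 6 — Complex power: S = V·I* = 4.572e-06 - j0.01131 VA.
Step 7 — Real power: P = Re(S) = 4.572e-06 W.
Step 8 — Reactive power: Q = Im(S) = -0.01131 VAR.
Step 9 — Apparent power: |S| = 0.01131 VA.
Step 10 — Power factor: PF = P/|S| = 0.0004041 (leading).

(a) P = 4.572e-06 W  (b) Q = -0.01131 VAR  (c) S = 0.01131 VA  (d) PF = 0.0004041 (leading)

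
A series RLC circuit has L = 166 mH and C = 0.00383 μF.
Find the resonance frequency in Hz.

Step 1 — Resonance condition Im(Z)=0 gives ω₀ = 1/√(LC).
Step 2 — ω₀ = 1/√(0.166·3.83e-09) = 3.966e+04 rad/s.
Step 3 — f₀ = ω₀/(2π) = 6312 Hz.

f₀ = 6312 Hz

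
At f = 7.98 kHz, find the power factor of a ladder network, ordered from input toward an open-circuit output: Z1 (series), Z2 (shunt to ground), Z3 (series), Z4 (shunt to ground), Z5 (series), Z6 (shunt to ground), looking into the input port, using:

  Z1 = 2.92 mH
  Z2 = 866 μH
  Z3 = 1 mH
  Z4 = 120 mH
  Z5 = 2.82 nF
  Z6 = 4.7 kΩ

Step 1 — Angular frequency: ω = 2π·f = 2π·7980 = 5.014e+04 rad/s.
Step 2 — Component impedances:
  Z1: Z = jωL = j·5.014e+04·0.00292 = 0 + j146.4 Ω
  Z2: Z = jωL = j·5.014e+04·0.000866 = 0 + j43.42 Ω
  Z3: Z = jωL = j·5.014e+04·0.001 = 0 + j50.14 Ω
  Z4: Z = jωL = j·5.014e+04·0.12 = 0 + j6017 Ω
  Z5: Z = 1/(jωC) = -j/(ω·C) = 0 - j7072 Ω
  Z6: Z = R = 4700 Ω
Step 3 — Ladder network (open output): work backward from the far end, alternating series and parallel combinations. Z_in = 0.1213 + j189.7 Ω = 189.7∠90.0° Ω.
Step 4 — Power factor: PF = cos(φ) = Re(Z)/|Z| = 0.12133/189.7 = 0.0006396.
Step 5 — Type: Im(Z) = 189.7 ⇒ lagging (phase φ = 90.0°).

PF = 0.0006396 (lagging, φ = 90.0°)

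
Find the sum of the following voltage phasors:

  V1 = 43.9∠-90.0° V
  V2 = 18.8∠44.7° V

Step 1 — Convert each phasor to rectangular form:
  V1 = 43.9·(cos(-90.0°) + j·sin(-90.0°)) = 0 - j43.9 V
  V2 = 18.8·(cos(44.7°) + j·sin(44.7°)) = 13.36 + j13.22 V
Step 2 — Sum components: V_total = 13.36 - j30.68 V.
Step 3 — Convert to polar: |V_total| = 33.46 V, ∠V_total = -66.5°.

V_total = 33.46∠-66.5° V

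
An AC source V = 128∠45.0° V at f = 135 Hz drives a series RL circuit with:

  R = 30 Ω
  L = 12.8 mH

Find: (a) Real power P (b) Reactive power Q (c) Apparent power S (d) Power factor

Step 1 — Angular frequency: ω = 2π·f = 2π·135 = 848.2 rad/s.
Step 2 — Component impedances:
  R: Z = R = 30 Ω
  L: Z = jωL = j·848.2·0.0128 = 0 + j10.86 Ω
Step 3 — Series combination: Z_total = R + L = 30 + j10.86 Ω = 31.9∠19.9° Ω.
Step 4 — Source phasor: V = 128∠45.0° V = 90.51 + j90.51 V.
Step 5 — Current: I = V / Z = 3.633 + j1.702 A = 4.012∠25.1° A.
Step 6 — Complex power: S = V·I* = 482.9 + j174.8 VA.
Step 7 — Real power: P = Re(S) = 482.9 W.
Step 8 — Reactive power: Q = Im(S) = 174.8 VAR.
Step 9 — Apparent power: |S| = 513.5 VA.
Step 10 — Power factor: PF = P/|S| = 0.9403 (lagging).

(a) P = 482.9 W  (b) Q = 174.8 VAR  (c) S = 513.5 VA  (d) PF = 0.9403 (lagging)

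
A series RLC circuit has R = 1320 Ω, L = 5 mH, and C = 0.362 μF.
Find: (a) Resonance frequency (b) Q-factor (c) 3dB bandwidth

Step 1 — Resonance condition Im(Z)=0 gives ω₀ = 1/√(LC).
Step 2 — ω₀ = 1/√(0.005·3.62e-07) = 2.351e+04 rad/s.
Step 3 — f₀ = ω₀/(2π) = 3741 Hz.
Step 4 — Series Q: Q = ω₀L/R = 2.351e+04·0.005/1320 = 0.08903.
Step 5 — 3dB bandwidth: Δω = ω₀/Q = 2.64e+05 rad/s; BW = Δω/(2π) = 4.202e+04 Hz.

(a) f₀ = 3741 Hz  (b) Q = 0.08903  (c) BW = 4.202e+04 Hz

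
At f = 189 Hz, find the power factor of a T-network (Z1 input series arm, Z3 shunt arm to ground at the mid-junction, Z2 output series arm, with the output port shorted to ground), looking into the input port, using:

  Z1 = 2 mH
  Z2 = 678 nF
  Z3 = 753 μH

Step 1 — Angular frequency: ω = 2π·f = 2π·189 = 1188 rad/s.
Step 2 — Component impedances:
  Z1: Z = jωL = j·1188·0.002 = 0 + j2.375 Ω
  Z2: Z = 1/(jωC) = -j/(ω·C) = 0 - j1242 Ω
  Z3: Z = jωL = j·1188·0.000753 = 0 + j0.8942 Ω
Step 3 — With the output port shorted to ground, the output series arm Z2 runs from the junction to ground; the shunt arm Z3 also runs from the junction to ground. They appear in parallel: Z3 || Z2 = 0 + j0.8948 Ω.
Step 4 — Series with input arm Z1: Z_in = Z1 + (Z3 || Z2) = 0 + j3.27 Ω = 3.27∠90.0° Ω.
Step 5 — Power factor: PF = cos(φ) = Re(Z)/|Z| = 0/3.27 = 0.
Step 6 — Type: Im(Z) = 3.27 ⇒ lagging (phase φ = 90.0°).

PF = 0 (lagging, φ = 90.0°)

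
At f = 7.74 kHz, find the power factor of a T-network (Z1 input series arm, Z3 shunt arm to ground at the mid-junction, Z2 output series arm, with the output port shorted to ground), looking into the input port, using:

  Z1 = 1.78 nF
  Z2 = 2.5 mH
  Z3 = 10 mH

Step 1 — Angular frequency: ω = 2π·f = 2π·7740 = 4.863e+04 rad/s.
Step 2 — Component impedances:
  Z1: Z = 1/(jωC) = -j/(ω·C) = 0 - j1.155e+04 Ω
  Z2: Z = jωL = j·4.863e+04·0.0025 = 0 + j121.6 Ω
  Z3: Z = jωL = j·4.863e+04·0.01 = 0 + j486.3 Ω
Step 3 — With the output port shorted to ground, the output series arm Z2 runs from the junction to ground; the shunt arm Z3 also runs from the junction to ground. They appear in parallel: Z3 || Z2 = 0 + j97.26 Ω.
Step 4 — Series with input arm Z1: Z_in = Z1 + (Z3 || Z2) = 0 - j1.145e+04 Ω = 1.145e+04∠-90.0° Ω.
Step 5 — Power factor: PF = cos(φ) = Re(Z)/|Z| = 0/1.145e+04 = 0.
Step 6 — Type: Im(Z) = -1.145e+04 ⇒ leading (phase φ = -90.0°).

PF = 0 (leading, φ = -90.0°)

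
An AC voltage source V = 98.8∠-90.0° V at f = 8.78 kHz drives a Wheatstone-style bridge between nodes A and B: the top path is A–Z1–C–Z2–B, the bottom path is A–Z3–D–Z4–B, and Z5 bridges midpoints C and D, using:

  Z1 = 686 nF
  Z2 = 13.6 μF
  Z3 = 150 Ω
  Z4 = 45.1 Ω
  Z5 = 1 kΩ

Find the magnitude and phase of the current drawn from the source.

Step 1 — Angular frequency: ω = 2π·f = 2π·8780 = 5.517e+04 rad/s.
Step 2 — Component impedances:
  Z1: Z = 1/(jωC) = -j/(ω·C) = 0 - j26.42 Ω
  Z2: Z = 1/(jωC) = -j/(ω·C) = 0 - j1.333 Ω
  Z3: Z = R = 150 Ω
  Z4: Z = R = 45.1 Ω
  Z5: Z = R = 1000 Ω
Step 3 — Bridge requires nodal analysis (the Z5 bridge couples midpoints C and D, so the two paths cannot be reduced to a simple series/parallel combination). Setting node B to ground and injecting 1 A at node A, the 3-node admittance system at A, C, D solves to V_A = Z_AB = 3.894 - j27.2 Ω = 27.48∠-81.9° Ω.
Step 4 — Source phasor: V = 98.8∠-90.0° V = 0 - j98.8 V.
Step 5 — Ohm's law: I = V / Z_total = (0 - j98.8) / (3.894 - j27.2) = 3.559 - j0.5096 A.
Step 6 — Convert to polar: |I| = 3.596 A, ∠I = -8.1°.

I = 3.596∠-8.1° A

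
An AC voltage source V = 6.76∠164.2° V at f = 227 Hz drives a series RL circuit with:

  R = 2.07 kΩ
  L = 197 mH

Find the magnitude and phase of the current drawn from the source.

Step 1 — Angular frequency: ω = 2π·f = 2π·227 = 1426 rad/s.
Step 2 — Component impedances:
  R: Z = R = 2070 Ω
  L: Z = jωL = j·1426·0.197 = 0 + j281 Ω
Step 3 — Series combination: Z_total = R + L = 2070 + j281 Ω = 2089∠7.7° Ω.
Step 4 — Source phasor: V = 6.76∠164.2° V = -6.505 + j1.841 V.
Step 5 — Ohm's law: I = V / Z_total = (-6.505 + j1.841) / (2070 + j281) = -0.002967 + j0.001292 A.
Step 6 — Convert to polar: |I| = 0.003236 A, ∠I = 156.5°.

I = 0.003236∠156.5° A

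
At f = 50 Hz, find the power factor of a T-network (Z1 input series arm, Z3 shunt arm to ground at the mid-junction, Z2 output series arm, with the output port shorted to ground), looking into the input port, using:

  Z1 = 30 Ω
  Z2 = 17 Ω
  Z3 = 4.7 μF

Step 1 — Angular frequency: ω = 2π·f = 2π·50 = 314.2 rad/s.
Step 2 — Component impedances:
  Z1: Z = R = 30 Ω
  Z2: Z = R = 17 Ω
  Z3: Z = 1/(jωC) = -j/(ω·C) = 0 - j677.3 Ω
Step 3 — With the output port shorted to ground, the output series arm Z2 runs from the junction to ground; the shunt arm Z3 also runs from the junction to ground. They appear in parallel: Z3 || Z2 = 16.99 - j0.4265 Ω.
Step 4 — Series with input arm Z1: Z_in = Z1 + (Z3 || Z2) = 46.99 - j0.4265 Ω = 46.99∠-0.5° Ω.
Step 5 — Power factor: PF = cos(φ) = Re(Z)/|Z| = 46.99/46.99 = 1.
Step 6 — Type: Im(Z) = -0.4265 ⇒ leading (phase φ = -0.5°).

PF = 1 (leading, φ = -0.5°)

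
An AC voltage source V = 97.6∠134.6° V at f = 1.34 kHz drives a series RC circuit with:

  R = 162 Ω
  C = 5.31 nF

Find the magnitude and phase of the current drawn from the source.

Step 1 — Angular frequency: ω = 2π·f = 2π·1340 = 8419 rad/s.
Step 2 — Component impedances:
  R: Z = R = 162 Ω
  C: Z = 1/(jωC) = -j/(ω·C) = 0 - j2.237e+04 Ω
Step 3 — Series combination: Z_total = R + C = 162 - j2.237e+04 Ω = 2.237e+04∠-89.6° Ω.
Step 4 — Source phasor: V = 97.6∠134.6° V = -68.53 + j69.49 V.
Step 5 — Ohm's law: I = V / Z_total = (-68.53 + j69.49) / (162 - j2.237e+04) = -0.003129 - j0.003041 A.
Step 6 — Convert to polar: |I| = 0.004363 A, ∠I = -135.8°.

I = 0.004363∠-135.8° A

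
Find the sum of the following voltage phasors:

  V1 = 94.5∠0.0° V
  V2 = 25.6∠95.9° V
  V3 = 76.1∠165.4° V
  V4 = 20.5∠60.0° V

Step 1 — Convert each phasor to rectangular form:
  V1 = 94.5·(cos(0.0°) + j·sin(0.0°)) = 94.5 V
  V2 = 25.6·(cos(95.9°) + j·sin(95.9°)) = -2.631 + j25.46 V
  V3 = 76.1·(cos(165.4°) + j·sin(165.4°)) = -73.64 + j19.18 V
  V4 = 20.5·(cos(60.0°) + j·sin(60.0°)) = 10.25 + j17.75 V
Step 2 — Sum components: V_total = 28.48 + j62.4 V.
Step 3 — Convert to polar: |V_total| = 68.59 V, ∠V_total = 65.5°.

V_total = 68.59∠65.5° V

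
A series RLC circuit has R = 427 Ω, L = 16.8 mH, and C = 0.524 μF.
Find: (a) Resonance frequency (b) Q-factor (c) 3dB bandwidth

Step 1 — Resonance condition Im(Z)=0 gives ω₀ = 1/√(LC).
Step 2 — ω₀ = 1/√(0.0168·5.24e-07) = 1.066e+04 rad/s.
Step 3 — f₀ = ω₀/(2π) = 1696 Hz.
Step 4 — Series Q: Q = ω₀L/R = 1.066e+04·0.0168/427 = 0.4193.
Step 5 — 3dB bandwidth: Δω = ω₀/Q = 2.542e+04 rad/s; BW = Δω/(2π) = 4045 Hz.

(a) f₀ = 1696 Hz  (b) Q = 0.4193  (c) BW = 4045 Hz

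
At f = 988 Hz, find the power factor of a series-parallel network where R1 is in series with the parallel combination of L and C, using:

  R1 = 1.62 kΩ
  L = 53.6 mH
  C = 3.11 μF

Step 1 — Angular frequency: ω = 2π·f = 2π·988 = 6208 rad/s.
Step 2 — Component impedances:
  R1: Z = R = 1620 Ω
  L: Z = jωL = j·6208·0.0536 = 0 + j332.7 Ω
  C: Z = 1/(jωC) = -j/(ω·C) = 0 - j51.8 Ω
Step 3 — Parallel branch: L || C = 1/(1/L + 1/C) = 0 - j61.35 Ω.
Step 4 — Series with R1: Z_total = R1 + (L || C) = 1620 - j61.35 Ω = 1621∠-2.2° Ω.
Step 5 — Power factor: PF = cos(φ) = Re(Z)/|Z| = 1620/1621.2 = 0.9993.
Step 6 — Type: Im(Z) = -61.35 ⇒ leading (phase φ = -2.2°).

PF = 0.9993 (leading, φ = -2.2°)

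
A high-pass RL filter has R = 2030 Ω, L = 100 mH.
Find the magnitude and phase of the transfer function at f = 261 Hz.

Step 1 — Angular frequency: ω = 2π·261 = 1640 rad/s.
Step 2 — Transfer function: H(jω) = jωL/(R + jωL).
Step 3 — Numerator jωL = j·164; denominator R + jωL = 2030 + j164.
Step 4 — H = 0.006484 + j0.08026.
Step 5 — Magnitude: |H| = 0.08052 (-21.9 dB); phase: φ = 85.4°.

|H| = 0.08052 (-21.9 dB), φ = 85.4°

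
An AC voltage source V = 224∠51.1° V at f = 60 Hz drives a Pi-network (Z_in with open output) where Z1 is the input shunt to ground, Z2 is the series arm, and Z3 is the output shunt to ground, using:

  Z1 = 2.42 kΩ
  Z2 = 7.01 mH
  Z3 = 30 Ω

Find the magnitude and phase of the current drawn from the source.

Step 1 — Angular frequency: ω = 2π·f = 2π·60 = 377 rad/s.
Step 2 — Component impedances:
  Z1: Z = R = 2420 Ω
  Z2: Z = jωL = j·377·0.00701 = 0 + j2.643 Ω
  Z3: Z = R = 30 Ω
Step 3 — With open output, the series arm Z2 and the output shunt Z3 appear in series to ground: Z2 + Z3 = 30 + j2.643 Ω.
Step 4 — Parallel with input shunt Z1: Z_in = Z1 || (Z2 + Z3) = 29.64 + j2.578 Ω = 29.75∠5.0° Ω.
Step 5 — Source phasor: V = 224∠51.1° V = 140.7 + j174.3 V.
Step 6 — Ohm's law: I = V / Z_total = (140.7 + j174.3) / (29.64 + j2.578) = 5.219 + j5.428 A.
Step 7 — Convert to polar: |I| = 7.53 A, ∠I = 46.1°.

I = 7.53∠46.1° A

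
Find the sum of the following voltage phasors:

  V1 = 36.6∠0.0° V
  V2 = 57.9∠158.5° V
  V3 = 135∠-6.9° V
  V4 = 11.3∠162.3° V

Step 1 — Convert each phasor to rectangular form:
  V1 = 36.6·(cos(0.0°) + j·sin(0.0°)) = 36.6 V
  V2 = 57.9·(cos(158.5°) + j·sin(158.5°)) = -53.87 + j21.22 V
  V3 = 135·(cos(-6.9°) + j·sin(-6.9°)) = 134 - j16.22 V
  V4 = 11.3·(cos(162.3°) + j·sin(162.3°)) = -10.77 + j3.436 V
Step 2 — Sum components: V_total = 106 + j8.438 V.
Step 3 — Convert to polar: |V_total| = 106.3 V, ∠V_total = 4.6°.

V_total = 106.3∠4.6° V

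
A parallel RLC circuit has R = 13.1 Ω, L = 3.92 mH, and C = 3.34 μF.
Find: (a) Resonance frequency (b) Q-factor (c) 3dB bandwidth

Step 1 — Resonance: ω₀ = 1/√(LC) = 1/√(0.00392·3.34e-06) = 8739 rad/s.
Step 2 — f₀ = ω₀/(2π) = 1391 Hz.
Step 3 — Parallel Q: Q = R/(ω₀L) = 13.1/(8739·0.00392) = 0.3824.
Step 4 — Bandwidth: Δω = ω₀/Q = 2.286e+04 rad/s; BW = Δω/(2π) = 3637 Hz.

(a) f₀ = 1391 Hz  (b) Q = 0.3824  (c) BW = 3637 Hz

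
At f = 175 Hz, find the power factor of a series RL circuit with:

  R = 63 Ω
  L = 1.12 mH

Step 1 — Angular frequency: ω = 2π·f = 2π·175 = 1100 rad/s.
Step 2 — Component impedances:
  R: Z = R = 63 Ω
  L: Z = jωL = j·1100·0.00112 = 0 + j1.232 Ω
Step 3 — Series combination: Z_total = R + L = 63 + j1.232 Ω = 63.01∠1.1° Ω.
Step 4 — Power factor: PF = cos(φ) = Re(Z)/|Z| = 63/63.01 = 0.9998.
Step 5 — Type: Im(Z) = 1.232 ⇒ lagging (phase φ = 1.1°).

PF = 0.9998 (lagging, φ = 1.1°)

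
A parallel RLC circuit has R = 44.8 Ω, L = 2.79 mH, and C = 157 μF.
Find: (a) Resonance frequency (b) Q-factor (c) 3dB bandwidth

Step 1 — Resonance: ω₀ = 1/√(LC) = 1/√(0.00279·0.000157) = 1511 rad/s.
Step 2 — f₀ = ω₀/(2π) = 240.5 Hz.
Step 3 — Parallel Q: Q = R/(ω₀L) = 44.8/(1511·0.00279) = 10.63.
Step 4 — Bandwidth: Δω = ω₀/Q = 142.2 rad/s; BW = Δω/(2π) = 22.63 Hz.

(a) f₀ = 240.5 Hz  (b) Q = 10.63  (c) BW = 22.63 Hz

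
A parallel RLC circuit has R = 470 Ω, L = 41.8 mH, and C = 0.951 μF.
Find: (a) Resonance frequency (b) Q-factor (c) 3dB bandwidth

Step 1 — Resonance: ω₀ = 1/√(LC) = 1/√(0.0418·9.51e-07) = 5016 rad/s.
Step 2 — f₀ = ω₀/(2π) = 798.3 Hz.
Step 3 — Parallel Q: Q = R/(ω₀L) = 470/(5016·0.0418) = 2.242.
Step 4 — Bandwidth: Δω = ω₀/Q = 2237 rad/s; BW = Δω/(2π) = 356.1 Hz.

(a) f₀ = 798.3 Hz  (b) Q = 2.242  (c) BW = 356.1 Hz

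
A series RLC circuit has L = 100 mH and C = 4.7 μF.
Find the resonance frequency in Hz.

Step 1 — Resonance condition Im(Z)=0 gives ω₀ = 1/√(LC).
Step 2 — ω₀ = 1/√(0.1·4.7e-06) = 1459 rad/s.
Step 3 — f₀ = ω₀/(2π) = 232.2 Hz.

f₀ = 232.2 Hz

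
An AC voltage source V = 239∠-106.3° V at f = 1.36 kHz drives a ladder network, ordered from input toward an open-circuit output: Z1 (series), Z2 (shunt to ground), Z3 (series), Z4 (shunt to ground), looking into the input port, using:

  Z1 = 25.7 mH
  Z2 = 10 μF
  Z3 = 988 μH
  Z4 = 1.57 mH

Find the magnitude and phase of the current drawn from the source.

Step 1 — Angular frequency: ω = 2π·f = 2π·1360 = 8545 rad/s.
Step 2 — Component impedances:
  Z1: Z = jωL = j·8545·0.0257 = 0 + j219.6 Ω
  Z2: Z = 1/(jωC) = -j/(ω·C) = 0 - j11.7 Ω
  Z3: Z = jωL = j·8545·0.000988 = 0 + j8.443 Ω
  Z4: Z = jωL = j·8545·0.00157 = 0 + j13.42 Ω
Step 3 — Ladder network (open output): work backward from the far end, alternating series and parallel combinations. Z_in = 0 + j194.4 Ω = 194.4∠90.0° Ω.
Step 4 — Source phasor: V = 239∠-106.3° V = -67.08 - j229.4 V.
Step 5 — Ohm's law: I = V / Z_total = (-67.08 - j229.4) / (0 + j194.4) = -1.18 + j0.345 A.
Step 6 — Convert to polar: |I| = 1.229 A, ∠I = 163.7°.

I = 1.229∠163.7° A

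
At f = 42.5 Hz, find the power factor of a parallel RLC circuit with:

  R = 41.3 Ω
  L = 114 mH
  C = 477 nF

Step 1 — Angular frequency: ω = 2π·f = 2π·42.5 = 267 rad/s.
Step 2 — Component impedances:
  R: Z = R = 41.3 Ω
  L: Z = jωL = j·267·0.114 = 0 + j30.44 Ω
  C: Z = 1/(jωC) = -j/(ω·C) = 0 - j7851 Ω
Step 3 — Parallel combination: 1/Z_total = 1/R + 1/L + 1/C; Z_total = 14.61 + j19.75 Ω = 24.57∠53.5° Ω.
Step 4 — Power factor: PF = cos(φ) = Re(Z)/|Z| = 14.613/24.566 = 0.5948.
Step 5 — Type: Im(Z) = 19.75 ⇒ lagging (phase φ = 53.5°).

PF = 0.5948 (lagging, φ = 53.5°)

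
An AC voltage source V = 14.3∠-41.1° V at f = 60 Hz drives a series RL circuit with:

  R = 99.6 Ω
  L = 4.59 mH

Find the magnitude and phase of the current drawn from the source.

Step 1 — Angular frequency: ω = 2π·f = 2π·60 = 377 rad/s.
Step 2 — Component impedances:
  R: Z = R = 99.6 Ω
  L: Z = jωL = j·377·0.00459 = 0 + j1.73 Ω
Step 3 — Series combination: Z_total = R + L = 99.6 + j1.73 Ω = 99.62∠1.0° Ω.
Step 4 — Source phasor: V = 14.3∠-41.1° V = 10.78 - j9.4 V.
Step 5 — Ohm's law: I = V / Z_total = (10.78 - j9.4) / (99.6 + j1.73) = 0.1065 - j0.09623 A.
Step 6 — Convert to polar: |I| = 0.1436 A, ∠I = -42.1°.

I = 0.1436∠-42.1° A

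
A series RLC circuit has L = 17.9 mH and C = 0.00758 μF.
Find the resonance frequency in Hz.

Step 1 — Resonance condition Im(Z)=0 gives ω₀ = 1/√(LC).
Step 2 — ω₀ = 1/√(0.0179·7.58e-09) = 8.585e+04 rad/s.
Step 3 — f₀ = ω₀/(2π) = 1.366e+04 Hz.

f₀ = 1.366e+04 Hz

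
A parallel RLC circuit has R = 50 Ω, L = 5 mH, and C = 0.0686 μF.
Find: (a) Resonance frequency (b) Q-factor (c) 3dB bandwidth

Step 1 — Resonance: ω₀ = 1/√(LC) = 1/√(0.005·6.86e-08) = 5.399e+04 rad/s.
Step 2 — f₀ = ω₀/(2π) = 8594 Hz.
Step 3 — Parallel Q: Q = R/(ω₀L) = 50/(5.399e+04·0.005) = 0.1852.
Step 4 — Bandwidth: Δω = ω₀/Q = 2.915e+05 rad/s; BW = Δω/(2π) = 4.64e+04 Hz.

(a) f₀ = 8594 Hz  (b) Q = 0.1852  (c) BW = 4.64e+04 Hz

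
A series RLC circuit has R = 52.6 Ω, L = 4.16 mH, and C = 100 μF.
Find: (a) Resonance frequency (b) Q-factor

Step 1 — Resonance condition Im(Z)=0 gives ω₀ = 1/√(LC).
Step 2 — ω₀ = 1/√(0.00416·0.0001) = 1550 rad/s.
Step 3 — f₀ = ω₀/(2π) = 246.8 Hz.
Step 4 — Series Q: Q = ω₀L/R = 1550·0.00416/52.6 = 0.1226.

(a) f₀ = 246.8 Hz  (b) Q = 0.1226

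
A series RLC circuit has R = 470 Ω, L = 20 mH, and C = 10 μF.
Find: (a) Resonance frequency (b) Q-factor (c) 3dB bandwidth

Step 1 — Resonance condition Im(Z)=0 gives ω₀ = 1/√(LC).
Step 2 — ω₀ = 1/√(0.02·1e-05) = 2236 rad/s.
Step 3 — f₀ = ω₀/(2π) = 355.9 Hz.
Step 4 — Series Q: Q = ω₀L/R = 2236·0.02/470 = 0.09515.
Step 5 — 3dB bandwidth: Δω = ω₀/Q = 2.35e+04 rad/s; BW = Δω/(2π) = 3740 Hz.

(a) f₀ = 355.9 Hz  (b) Q = 0.09515  (c) BW = 3740 Hz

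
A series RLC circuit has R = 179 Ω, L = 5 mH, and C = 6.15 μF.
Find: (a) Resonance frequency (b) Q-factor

Step 1 — Resonance condition Im(Z)=0 gives ω₀ = 1/√(LC).
Step 2 — ω₀ = 1/√(0.005·6.15e-06) = 5703 rad/s.
Step 3 — f₀ = ω₀/(2π) = 907.6 Hz.
Step 4 — Series Q: Q = ω₀L/R = 5703·0.005/179 = 0.1593.

(a) f₀ = 907.6 Hz  (b) Q = 0.1593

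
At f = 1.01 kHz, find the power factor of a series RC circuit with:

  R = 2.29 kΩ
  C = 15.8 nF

Step 1 — Angular frequency: ω = 2π·f = 2π·1010 = 6346 rad/s.
Step 2 — Component impedances:
  R: Z = R = 2290 Ω
  C: Z = 1/(jωC) = -j/(ω·C) = 0 - j9973 Ω
Step 3 — Series combination: Z_total = R + C = 2290 - j9973 Ω = 1.023e+04∠-77.1° Ω.
Step 4 — Power factor: PF = cos(φ) = Re(Z)/|Z| = 2290/10233 = 0.2238.
Step 5 — Type: Im(Z) = -9973 ⇒ leading (phase φ = -77.1°).

PF = 0.2238 (leading, φ = -77.1°)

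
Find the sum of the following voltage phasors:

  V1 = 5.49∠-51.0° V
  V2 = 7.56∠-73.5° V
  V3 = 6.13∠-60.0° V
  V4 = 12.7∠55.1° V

Step 1 — Convert each phasor to rectangular form:
  V1 = 5.49·(cos(-51.0°) + j·sin(-51.0°)) = 3.455 - j4.267 V
  V2 = 7.56·(cos(-73.5°) + j·sin(-73.5°)) = 2.147 - j7.249 V
  V3 = 6.13·(cos(-60.0°) + j·sin(-60.0°)) = 3.065 - j5.309 V
  V4 = 12.7·(cos(55.1°) + j·sin(55.1°)) = 7.266 + j10.42 V
Step 2 — Sum components: V_total = 15.93 - j6.408 V.
Step 3 — Convert to polar: |V_total| = 17.17 V, ∠V_total = -21.9°.

V_total = 17.17∠-21.9° V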